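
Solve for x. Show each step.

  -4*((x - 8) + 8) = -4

Step 1. [-4*((x - 8) + 8) = -4] leading coefficient -4: divide by -4, so div: (x - 8) + 8 = 1.
Step 2. [(x - 8) + 8 = 1] +8 is outermost — subtract 8 both sides, so sub: x - 8 = -7.
Step 3. [x - 8 = -7] peel the -8: add 8 from each side, so sub: x = 1.

Answer: x ∈ {1}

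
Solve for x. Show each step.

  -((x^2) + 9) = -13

Step 1. [-((x^2) + 9) = -13] flip signs both sides, so neg: (x^2) + 9 = 13.
Step 2. [(x^2) + 9 = 13] peel the +9: subtract 9 from each side. So sub: x^2 = 4.
Step 3. [x^2 = 4] √ both sides: 4 ≥ 0 gives two branches, so sqrt: x = 2 or -2.

Answer: x ∈ {-2, 2}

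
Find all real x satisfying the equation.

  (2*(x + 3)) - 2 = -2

Step 1. [(2*(x + 3)) - 2 = -2] add 2: x sits inside (… - 2) ⇒ sub: 2*(x + 3) = 0.
Step 2. [2*(x + 3) = 0] LHS = 2·(…); ÷2 both sides, so div: x + 3 = 0.
Step 3. [x + 3 = 0] subtract 3: x sits inside (… + 3), so sub: x = -3.

Answer: x ∈ {-3}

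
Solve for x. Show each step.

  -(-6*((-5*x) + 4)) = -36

Step 1. [-(-6*((-5*x) + 4)) = -36] LHS negated; negate both sides, so neg: -6*((-5*x) + 4) = 36.
Step 2. [-6*((-5*x) + 4) = 36] divide by the outer -6 ⇒ div: (-5*x) + 4 = -6.
Step 3. [(-5*x) + 4 = -6] subtract 4: x sits inside (… + 4). So sub: -5*x = -10.
Step 4. [-5*x = -10] -5 out front; divide by -5. So div: x = 2.

Answer: x ∈ {2}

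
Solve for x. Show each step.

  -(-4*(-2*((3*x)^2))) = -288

Step 1. [-(-4*(-2*((3*x)^2))) = -288] leading − — multiply by −1, so neg: -4*(-2*((3*x)^2)) = 288.
Step 2. [-4*(-2*((3*x)^2)) = 288] leading coefficient -4: divide by -4. So div: -2*((3*x)^2) = -72.
Step 3. [-2*((3*x)^2) = -72] -2 out front; divide by -2, so div: (3*x)^2 = 36.
Step 4. [(3*x)^2 = 36] LHS squared, RHS 36 ≥ 0: apply √ (±) ⇒ sqrt: 3*x = 6 or -6.
Step 5. [3*x = 6 or -6] 3 out front; divide by 3. So div: x = 2 or -2.

Answer: x ∈ {-2, 2}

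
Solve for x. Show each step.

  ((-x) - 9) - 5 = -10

Step 1. [((-x) - 9) - 5 = -10] peel the -5: add 5 from each side, so sub: (-x) - 9 = -5.
Step 2. [(-x) - 9 = -5] add 9: x sits inside (… - 9) ⇒ sub: -x = 4.
Step 3. [-x = 4] leading − — multiply by −1, so neg: x = -4.

Answer: x ∈ {-4}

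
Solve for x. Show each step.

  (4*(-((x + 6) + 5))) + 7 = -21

Step 1. [(4*(-((x + 6) + 5))) + 7 = -21] the outer +7 inverts by subtracting 7. So sub: 4*(-((x + 6) + 5)) = -28.
Step 2. [4*(-((x + 6) + 5)) = -28] leading coefficient 4: divide by 4, so div: -((x + 6) + 5) = -7.
Step 3. [-((x + 6) + 5) = -7] leading − — multiply by −1. So neg: (x + 6) + 5 = 7.
Step 4. [(x + 6) + 5 = 7] subtract 5: x sits inside (… + 5). So sub: x + 6 = 2.
Step 5. [x + 6 = 2] +6 is outermost — subtract 6 both sides ⇒ sub: x = -4.

Answer: x ∈ {-4}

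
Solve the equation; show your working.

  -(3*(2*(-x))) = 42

Step 1. [-(3*(2*(-x))) = 42] flip signs both sides, so neg: 3*(2*(-x)) = -42.
Step 2. [3*(2*(-x)) = -42] LHS = 3·(…); ÷3 both sides, so div: 2*(-x) = -14.
Step 3. [2*(-x) = -14] 2 out front; divide by 2. So div: -x = -7.
Step 4. [-x = -7] flip signs both sides. So neg: x = 7.

Answer: x ∈ {7}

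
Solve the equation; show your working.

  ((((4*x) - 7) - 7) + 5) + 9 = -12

Step 1. [((((4*x) - 7) - 7) + 5) + 9 = -12] peel the +9: subtract 9 from each side ⇒ sub: (((4*x) - 7) - 7) + 5 = -21.
Step 2. [(((4*x) - 7) - 7) + 5 = -21] the outer +5 inverts by subtracting 5, so sub: ((4*x) - 7) - 7 = -26.
Step 3. [((4*x) - 7) - 7 = -26] 7 comes off first (add 7), so sub: (4*x) - 7 = -19.
Step 4. [(4*x) - 7 = -19] the outer -7 inverts by adding 7, so sub: 4*x = -12.
Step 5. [4*x = -12] leading coefficient 4: divide by 4, so div: x = -3.

Answer: x ∈ {-3}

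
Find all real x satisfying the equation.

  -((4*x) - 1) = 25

Step 1. [-((4*x) - 1) = 25] flip signs both sides ⇒ neg: (4*x) - 1 = -25.
Step 2. [(4*x) - 1 = -25] -1 is outermost — add 1 both sides. So sub: 4*x = -24.
Step 3. [4*x = -24] 4 out front; divide by 4 ⇒ div: x = -6.

Answer: x ∈ {-6}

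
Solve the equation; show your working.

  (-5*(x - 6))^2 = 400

Step 1. [(-5*(x - 6))^2 = 400] √ both sides: 400 ≥ 0 gives two branches ⇒ sqrt: -5*(x - 6) = 20 or -20.
Step 2. [-5*(x - 6) = 20 or -20] divide by the outer -5. So div: x - 6 = -4 or 4.
Step 3. [x - 6 = -4 or 4] -6 is outermost — add 6 both sides ⇒ sub: x = 2 or 10.

Answer: x ∈ {2, 10}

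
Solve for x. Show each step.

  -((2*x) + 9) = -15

Step 1. [-((2*x) + 9) = -15] leading − — multiply by −1 ⇒ neg: (2*x) + 9 = 15.
Step 2. [(2*x) + 9 = 15] 9 comes off first (subtract 9) ⇒ sub: 2*x = 6.
Step 3. [2*x = 6] 2 out front; divide by 2. So div: x = 3.

Answer: x ∈ {3}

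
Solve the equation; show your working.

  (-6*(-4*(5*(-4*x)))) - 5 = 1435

Step 1. [(-6*(-4*(5*(-4*x)))) - 5 = 1435] add 5: x sits inside (… - 5). So sub: -6*(-4*(5*(-4*x))) = 1440.
Step 2. [-6*(-4*(5*(-4*x))) = 1440] LHS = -6·(…); ÷-6 both sides. So div: -4*(5*(-4*x)) = -240.
Step 3. [-4*(5*(-4*x)) = -240] -4 out front; divide by -4, so div: 5*(-4*x) = 60.
Step 4. [5*(-4*x) = 60] 5 out front; divide by 5. So div: -4*x = 12.
Step 5. [-4*x = 12] -4 out front; divide by -4. So div: x = -3.

Answer: x ∈ {-3}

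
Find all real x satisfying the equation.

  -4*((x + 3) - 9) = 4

Step 1. [-4*((x + 3) - 9) = 4] LHS = -4·(…); ÷-4 both sides ⇒ div: (x + 3) - 9 = -1.
Step 2. [(x + 3) - 9 = -1] 9 comes off first (add 9) ⇒ sub: x + 3 = 8.
Step 3. [x + 3 = 8] 3 comes off first (subtract 3) ⇒ sub: x = 5.

Answer: x ∈ {5}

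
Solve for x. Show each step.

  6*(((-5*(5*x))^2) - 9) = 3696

Step 1. [6*(((-5*(5*x))^2) - 9) = 3696] 6·(inner) — divide through by 6. So div: ((-5*(5*x))^2) - 9 = 616.
Step 2. [((-5*(5*x))^2) - 9 = 616] peel the -9: add 9 from each side ⇒ sub: (-5*(5*x))^2 = 625.
Step 3. [(-5*(5*x))^2 = 625] LHS squared, RHS 625 ≥ 0: apply √ (±), so sqrt: -5*(5*x) = 25 or -25.
Step 4. [-5*(5*x) = 25 or -25] divide by the outer -5, so div: 5*x = -5 or 5.
Step 5. [5*x = -5 or 5] 5·(inner) — divide through by 5. So div: x = -1 or 1.

Answer: x ∈ {-1, 1}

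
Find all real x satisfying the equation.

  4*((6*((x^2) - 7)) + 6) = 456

Step 1. [4*((6*((x^2) - 7)) + 6) = 456] LHS = 4·(…); ÷4 both sides. So div: (6*((x^2) - 7)) + 6 = 114.
Step 2. [(6*((x^2) - 7)) + 6 = 114] 6 comes off first (subtract 6), so sub: 6*((x^2) - 7) = 108.
Step 3. [6*((x^2) - 7) = 108] 6·(inner) — divide through by 6. So div: (x^2) - 7 = 18.
Step 4. [(x^2) - 7 = 18] 7 comes off first (add 7) ⇒ sub: x^2 = 25.
Step 5. [x^2 = 25] √ both sides: 25 ≥ 0 gives two branches. So sqrt: x = 5 or -5.

Answer: x ∈ {-5, 5}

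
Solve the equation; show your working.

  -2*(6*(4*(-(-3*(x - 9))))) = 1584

Step 1. [-2*(6*(4*(-(-3*(x - 9))))) = 1584] -2·(inner) — divide through by -2, so div: 6*(4*(-(-3*(x - 9)))) = -792.
Step 2. [6*(4*(-(-3*(x - 9)))) = -792] 6 out front; divide by 6 ⇒ div: 4*(-(-3*(x - 9))) = -132.
Step 3. [4*(-(-3*(x - 9))) = -132] 4 out front; divide by 4, so div: -(-3*(x - 9)) = -33.
Step 4. [-(-3*(x - 9)) = -33] LHS negated; negate both sides, so neg: -3*(x - 9) = 33.
Step 5. [-3*(x - 9) = 33] divide by the outer -3, so div: x - 9 = -11.
Step 6. [x - 9 = -11] add 9: x sits inside (… - 9). So sub: x = -2.

Answer: x ∈ {-2}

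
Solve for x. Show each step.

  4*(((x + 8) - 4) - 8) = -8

Step 1. [4*(((x + 8) - 4) - 8) = -8] leading coefficient 4: divide by 4. So div: ((x + 8) - 4) - 8 = -2.
Step 2. [((x + 8) - 4) - 8 = -2] add 8: x sits inside (… - 8), so sub: (x + 8) - 4 = 6.
Step 3. [(x + 8) - 4 = 6] -4 is outermost — add 4 both sides, so sub: x + 8 = 10.
Step 4. [x + 8 = 10] subtract 8: x sits inside (… + 8). So sub: x = 2.

Answer: x ∈ {2}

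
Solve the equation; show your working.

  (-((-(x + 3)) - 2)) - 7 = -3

Step 1. [(-((-(x + 3)) - 2)) - 7 = -3] add 7: x sits inside (… - 7) ⇒ sub: -((-(x + 3)) - 2) = 4.
Step 2. [-((-(x + 3)) - 2) = 4] leading − — multiply by −1 ⇒ neg: (-(x + 3)) - 2 = -4.
Step 3. [(-(x + 3)) - 2 = -4] 2 comes off first (add 2), so sub: -(x + 3) = -2.
Step 4. [-(x + 3) = -2] LHS negated; negate both sides ⇒ neg: x + 3 = 2.
Step 5. [x + 3 = 2] 3 comes off first (subtract 3) ⇒ sub: x = -1.

Answer: x ∈ {-1}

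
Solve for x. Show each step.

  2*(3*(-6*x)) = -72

Step 1. [2*(3*(-6*x)) = -72] LHS = 2·(…); ÷2 both sides ⇒ div: 3*(-6*x) = -36.
Step 2. [3*(-6*x) = -36] LHS = 3·(…); ÷3 both sides, so div: -6*x = -12.
Step 3. [-6*x = -12] leading coefficient -6: divide by -6 ⇒ div: x = 2.

Answer: x ∈ {2}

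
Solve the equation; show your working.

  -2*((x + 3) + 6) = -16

Step 1. [-2*((x + 3) + 6) = -16] -2·(inner) — divide through by -2 ⇒ div: (x + 3) + 6 = 8.
Step 2. [(x + 3) + 6 = 8] +6 is outermost — subtract 6 both sides, so sub: x + 3 = 2.
Step 3. [x + 3 = 2] 3 comes off first (subtract 3), so sub: x = -1.

Answer: x ∈ {-1}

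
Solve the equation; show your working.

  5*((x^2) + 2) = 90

Step 1. [5*((x^2) + 2) = 90] leading coefficient 5: divide by 5, so div: (x^2) + 2 = 18.
Step 2. [(x^2) + 2 = 18] +2 is outermost — subtract 2 both sides, so sub: x^2 = 16.
Step 3. [x^2 = 16] √ both sides: 16 ≥ 0 gives two branches ⇒ sqrt: x = 4 or -4.

Answer: x ∈ {-4, 4}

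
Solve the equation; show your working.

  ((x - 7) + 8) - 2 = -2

Step 1. [((x - 7) + 8) - 2 = -2] add 2: x sits inside (… - 2), so sub: (x - 7) + 8 = 0.
Step 2. [(x - 7) + 8 = 0] peel the +8: subtract 8 from each side, so sub: x - 7 = -8.
Step 3. [x - 7 = -8] the outer -7 inverts by adding 7. So sub: x = -1.

Answer: x ∈ {-1}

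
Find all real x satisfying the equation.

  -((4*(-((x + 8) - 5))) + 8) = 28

Step 1. [-((4*(-((x + 8) - 5))) + 8) = 28] LHS negated; negate both sides ⇒ neg: (4*(-((x + 8) - 5))) + 8 = -28.
Step 2. [(4*(-((x + 8) - 5))) + 8 = -28] 4 divides every term; factor it out, so factor: (-((x + 8) - 5)) + 2 = -7.
Step 3. [(-((x + 8) - 5)) + 2 = -7] subtract 2: x sits inside (… + 2). So sub: -((x + 8) - 5) = -9.
Step 4. [-((x + 8) - 5) = -9] leading − — multiply by −1 ⇒ neg: (x + 8) - 5 = 9.
Step 5. [(x + 8) - 5 = 9] 5 comes off first (add 5) ⇒ sub: x + 8 = 14.
Step 6. [x + 8 = 14] subtract 8: x sits inside (… + 8) ⇒ sub: x = 6.

Answer: x ∈ {6}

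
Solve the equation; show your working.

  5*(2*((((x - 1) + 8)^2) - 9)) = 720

Step 1. [5*(2*((((x - 1) + 8)^2) - 9)) = 720] 5 out front; divide by 5, so div: 2*((((x - 1) + 8)^2) - 9) = 144.
Step 2. [2*((((x - 1) + 8)^2) - 9) = 144] 2 out front; divide by 2, so div: (((x - 1) + 8)^2) - 9 = 72.
Step 3. [(((x - 1) + 8)^2) - 9 = 72] add 9: x sits inside (… - 9), so sub: ((x - 1) + 8)^2 = 81.
Step 4. [((x - 1) + 8)^2 = 81] 81 ≥ 0, LHS is (·)² — take ±√ ⇒ sqrt: (x - 1) + 8 = 9 or -9.
Step 5. [(x - 1) + 8 = 9 or -9] peel the +8: subtract 8 from each side, so sub: x - 1 = 1 or -17.
Step 6. [x - 1 = 1 or -17] 1 comes off first (add 1), so sub: x = 2 or -16.

Answer: x ∈ {-16, 2}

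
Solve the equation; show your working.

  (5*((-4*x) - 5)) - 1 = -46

Step 1. [(5*((-4*x) - 5)) - 1 = -46] 1 comes off first (add 1) ⇒ sub: 5*((-4*x) - 5) = -45.
Step 2. [5*((-4*x) - 5) = -45] LHS = 5·(…); ÷5 both sides ⇒ div: (-4*x) - 5 = -9.
Step 3. [(-4*x) - 5 = -9] add 5: x sits inside (… - 5). So sub: -4*x = -4.
Step 4. [-4*x = -4] LHS = -4·(…); ÷-4 both sides ⇒ div: x = 1.

Answer: x ∈ {1}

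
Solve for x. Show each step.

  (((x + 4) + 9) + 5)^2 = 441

Step 1. [(((x + 4) + 9) + 5)^2 = 441] LHS squared, RHS 441 ≥ 0: apply √ (±). So sqrt: ((x + 4) + 9) + 5 = 21 or -21.
Step 2. [((x + 4) + 9) + 5 = 21 or -21] +5 is outermost — subtract 5 both sides, so sub: (x + 4) + 9 = 16 or -26.
Step 3. [(x + 4) + 9 = 16 or -26] subtract 9: x sits inside (… + 9). So sub: x + 4 = 7 or -35.
Step 4. [x + 4 = 7 or -35] peel the +4: subtract 4 from each side, so sub: x = 3 or -39.

Answer: x ∈ {-39, 3}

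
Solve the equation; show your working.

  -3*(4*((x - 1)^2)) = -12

Step 1. [-3*(4*((x - 1)^2)) = -12] -3 out front; divide by -3 ⇒ div: 4*((x - 1)^2) = 4.
Step 2. [4*((x - 1)^2) = 4] leading coefficient 4: divide by 4. So div: (x - 1)^2 = 1.
Step 3. [(x - 1)^2 = 1] 1 ≥ 0, LHS is (·)² — take ±√. So sqrt: x - 1 = 1 or -1.
Step 4. [x - 1 = 1 or -1] 1 comes off first (add 1). So sub: x = 2 or 0.

Answer: x ∈ {0, 2}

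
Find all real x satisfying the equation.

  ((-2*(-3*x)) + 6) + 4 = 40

Step 1. [((-2*(-3*x)) + 6) + 4 = 40] +4 is outermost — subtract 4 both sides ⇒ sub: (-2*(-3*x)) + 6 = 36.
Step 2. [(-2*(-3*x)) + 6 = 36] +6 is outermost — subtract 6 both sides, so sub: -2*(-3*x) = 30.
Step 3. [-2*(-3*x) = 30] -2 out front; divide by -2, so div: -3*x = -15.
Step 4. [-3*x = -15] -3 out front; divide by -3 ⇒ div: x = 5.

Answer: x ∈ {5}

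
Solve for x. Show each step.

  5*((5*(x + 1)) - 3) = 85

Step 1. [5*((5*(x + 1)) - 3) = 85] LHS = 5·(…); ÷5 both sides, so div: (5*(x + 1)) - 3 = 17.
Step 2. [(5*(x + 1)) - 3 = 17] 3 comes off first (add 3). So sub: 5*(x + 1) = 20.
Step 3. [5*(x + 1) = 20] LHS = 5·(…); ÷5 both sides, so div: x + 1 = 4.
Step 4. [x + 1 = 4] subtract 1: x sits inside (… + 1). So sub: x = 3.

Answer: x ∈ {3}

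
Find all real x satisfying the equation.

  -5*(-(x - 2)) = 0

Step 1. [-5*(-(x - 2)) = 0] -5·(inner) — divide through by -5, so div: -(x - 2) = 0.
Step 2. [-(x - 2) = 0] flip signs both sides. So neg: x - 2 = 0.
Step 3. [x - 2 = 0] 2 comes off first (add 2), so sub: x = 2.

Answer: x ∈ {2}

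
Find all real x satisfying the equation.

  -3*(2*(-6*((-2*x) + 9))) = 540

Step 1. [-3*(2*(-6*((-2*x) + 9))) = 540] -3 out front; divide by -3, so div: 2*(-6*((-2*x) + 9)) = -180.
Step 2. [2*(-6*((-2*x) + 9)) = -180] 2 out front; divide by 2. So div: -6*((-2*x) + 9) = -90.
Step 3. [-6*((-2*x) + 9) = -90] -6·(inner) — divide through by -6 ⇒ div: (-2*x) + 9 = 15.
Step 4. [(-2*x) + 9 = 15] subtract 9: x sits inside (… + 9), so sub: -2*x = 6.
Step 5. [-2*x = 6] -2·(inner) — divide through by -2 ⇒ div: x = -3.

Answer: x ∈ {-3}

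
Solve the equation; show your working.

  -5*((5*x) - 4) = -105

Step 1. [-5*((5*x) - 4) = -105] leading coefficient -5: divide by -5. So div: (5*x) - 4 = 21.
Step 2. [(5*x) - 4 = 21] the outer -4 inverts by adding 4. So sub: 5*x = 25.
Step 3. [5*x = 25] 5·(inner) — divide through by 5 ⇒ div: x = 5.

Answer: x ∈ {5}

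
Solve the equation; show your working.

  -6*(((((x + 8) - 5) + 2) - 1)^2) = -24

Step 1. [-6*(((((x + 8) - 5) + 2) - 1)^2) = -24] -6 out front; divide by -6 ⇒ div: ((((x + 8) - 5) + 2) - 1)^2 = 4.
Step 2. [((((x + 8) - 5) + 2) - 1)^2 = 4] LHS squared, RHS 4 ≥ 0: apply √ (±). So sqrt: (((x + 8) - 5) + 2) - 1 = 2 or -2.
Step 3. [(((x + 8) - 5) + 2) - 1 = 2 or -2] the outer -1 inverts by adding 1. So sub: ((x + 8) - 5) + 2 = 3 or -1.
Step 4. [((x + 8) - 5) + 2 = 3 or -1] 2 comes off first (subtract 2). So sub: (x + 8) - 5 = 1 or -3.
Step 5. [(x + 8) - 5 = 1 or -3] the outer -5 inverts by adding 5 ⇒ sub: x + 8 = 6 or 2.
Step 6. [x + 8 = 6 or 2] 8 comes off first (subtract 8), so sub: x = -2 or -6.

Answer: x ∈ {-6, -2}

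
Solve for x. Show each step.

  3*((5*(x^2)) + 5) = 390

Step 1. [3*((5*(x^2)) + 5) = 390] 3·(inner) — divide through by 3 ⇒ div: (5*(x^2)) + 5 = 130.
Step 2. [(5*(x^2)) + 5 = 130] 5 | LHS and 5 | 130: pull 5 out. So factor: (x^2) + 1 = 26.
Step 3. [(x^2) + 1 = 26] subtract 1: x sits inside (… + 1), so sub: x^2 = 25.
Step 4. [x^2 = 25] √ both sides: 25 ≥ 0 gives two branches, so sqrt: x = 5 or -5.

Answer: x ∈ {-5, 5}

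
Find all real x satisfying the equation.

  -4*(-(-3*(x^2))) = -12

Step 1. [-4*(-(-3*(x^2))) = -12] -4·(inner) — divide through by -4. So div: -(-3*(x^2)) = 3.
Step 2. [-(-3*(x^2)) = 3] flip signs both sides. So neg: -3*(x^2) = -3.
Step 3. [-3*(x^2) = -3] -3 out front; divide by -3. So div: x^2 = 1.
Step 4. [x^2 = 1] √ both sides: 1 ≥ 0 gives two branches. So sqrt: x = 1 or -1.

Answer: x ∈ {-1, 1}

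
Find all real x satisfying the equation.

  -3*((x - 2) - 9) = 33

Step 1. [-3*((x - 2) - 9) = 33] LHS = -3·(…); ÷-3 both sides ⇒ div: (x - 2) - 9 = -11.
Step 2. [(x - 2) - 9 = -11] -9 is outermost — add 9 both sides, so sub: x - 2 = -2.
Step 3. [x - 2 = -2] peel the -2: add 2 from each side. So sub: x = 0.

Answer: x ∈ {0}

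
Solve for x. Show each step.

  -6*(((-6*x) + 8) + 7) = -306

Step 1. [-6*(((-6*x) + 8) + 7) = -306] -6 out front; divide by -6, so div: ((-6*x) + 8) + 7 = 51.
Step 2. [((-6*x) + 8) + 7 = 51] the outer +7 inverts by subtracting 7 ⇒ sub: (-6*x) + 8 = 44.
Step 3. [(-6*x) + 8 = 44] subtract 8: x sits inside (… + 8), so sub: -6*x = 36.
Step 4. [-6*x = 36] -6·(inner) — divide through by -6 ⇒ div: x = -6.

Answer: x ∈ {-6}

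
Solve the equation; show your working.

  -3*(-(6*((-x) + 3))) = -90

Step 1. [-3*(-(6*((-x) + 3))) = -90] LHS = -3·(…); ÷-3 both sides, so div: -(6*((-x) + 3)) = 30.
Step 2. [-(6*((-x) + 3)) = 30] LHS negated; negate both sides. So neg: 6*((-x) + 3) = -30.
Step 3. [6*((-x) + 3) = -30] 6·(inner) — divide through by 6 ⇒ div: (-x) + 3 = -5.
Step 4. [(-x) + 3 = -5] +3 is outermost — subtract 3 both sides. So sub: -x = -8.
Step 5. [-x = -8] LHS negated; negate both sides, so neg: x = 8.

Answer: x ∈ {8}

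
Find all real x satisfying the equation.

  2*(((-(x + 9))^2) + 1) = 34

Step 1. [2*(((-(x + 9))^2) + 1) = 34] LHS = 2·(…); ÷2 both sides ⇒ div: ((-(x + 9))^2) + 1 = 17.
Step 2. [((-(x + 9))^2) + 1 = 17] subtract 1: x sits inside (… + 1), so sub: (-(x + 9))^2 = 16.
Step 3. [(-(x + 9))^2 = 16] √ both sides: 16 ≥ 0 gives two branches ⇒ sqrt: -(x + 9) = 4 or -4.
Step 4. [-(x + 9) = 4 or -4] flip signs both sides. So neg: x + 9 = -4 or 4.
Step 5. [x + 9 = -4 or 4] the outer +9 inverts by subtracting 9 ⇒ sub: x = -13 or -5.

Answer: x ∈ {-13, -5}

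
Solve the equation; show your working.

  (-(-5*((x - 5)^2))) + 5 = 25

Step 1. [(-(-5*((x - 5)^2))) + 5 = 25] +5 is outermost — subtract 5 both sides, so sub: -(-5*((x - 5)^2)) = 20.
Step 2. [-(-5*((x - 5)^2)) = 20] LHS negated; negate both sides, so neg: -5*((x - 5)^2) = -20.
Step 3. [-5*((x - 5)^2) = -20] -5·(inner) — divide through by -5. So div: (x - 5)^2 = 4.
Step 4. [(x - 5)^2 = 4] √ both sides: 4 ≥ 0 gives two branches, so sqrt: x - 5 = 2 or -2.
Step 5. [x - 5 = 2 or -2] the outer -5 inverts by adding 5, so sub: x = 7 or 3.

Answer: x ∈ {3, 7}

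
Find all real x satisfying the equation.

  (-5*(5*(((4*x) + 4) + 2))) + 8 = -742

Step 1. [(-5*(5*(((4*x) + 4) + 2))) + 8 = -742] subtract 8: x sits inside (… + 8). So sub: -5*(5*(((4*x) + 4) + 2)) = -750.
Step 2. [-5*(5*(((4*x) + 4) + 2)) = -750] divide by the outer -5, so div: 5*(((4*x) + 4) + 2) = 150.
Step 3. [5*(((4*x) + 4) + 2) = 150] leading coefficient 5: divide by 5. So div: ((4*x) + 4) + 2 = 30.
Step 4. [((4*x) + 4) + 2 = 30] the outer +2 inverts by subtracting 2. So sub: (4*x) + 4 = 28.
Step 5. [(4*x) + 4 = 28] 4 comes off first (subtract 4) ⇒ sub: 4*x = 24.
Step 6. [4*x = 24] leading coefficient 4: divide by 4. So div: x = 6.

Answer: x ∈ {6}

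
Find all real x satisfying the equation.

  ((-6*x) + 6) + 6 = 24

Step 1. [((-6*x) + 6) + 6 = 24] +6 is outermost — subtract 6 both sides ⇒ sub: (-6*x) + 6 = 18.
Step 2. [(-6*x) + 6 = 18] peel the +6: subtract 6 from each side, so sub: -6*x = 12.
Step 3. [-6*x = 12] LHS = -6·(…); ÷-6 both sides. So div: x = -2.

Answer: x ∈ {-2}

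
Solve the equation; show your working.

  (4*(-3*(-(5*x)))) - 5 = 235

Step 1. [(4*(-3*(-(5*x)))) - 5 = 235] the outer -5 inverts by adding 5 ⇒ sub: 4*(-3*(-(5*x))) = 240.
Step 2. [4*(-3*(-(5*x))) = 240] 4·(inner) — divide through by 4, so div: -3*(-(5*x)) = 60.
Step 3. [-3*(-(5*x)) = 60] -3 out front; divide by -3 ⇒ div: -(5*x) = -20.
Step 4. [-(5*x) = -20] flip signs both sides ⇒ neg: 5*x = 20.
Step 5. [5*x = 20] LHS = 5·(…); ÷5 both sides ⇒ div: x = 4.

Answer: x ∈ {4}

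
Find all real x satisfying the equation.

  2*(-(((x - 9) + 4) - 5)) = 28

Step 1. [2*(-(((x - 9) + 4) - 5)) = 28] leading coefficient 2: divide by 2 ⇒ div: -(((x - 9) + 4) - 5) = 14.
Step 2. [-(((x - 9) + 4) - 5) = 14] leading − — multiply by −1 ⇒ neg: ((x - 9) + 4) - 5 = -14.
Step 3. [((x - 9) + 4) - 5 = -14] -5 is outermost — add 5 both sides, so sub: (x - 9) + 4 = -9.
Step 4. [(x - 9) + 4 = -9] peel the +4: subtract 4 from each side ⇒ sub: x - 9 = -13.
Step 5. [x - 9 = -13] 9 comes off first (add 9). So sub: x = -4.

Answer: x ∈ {-4}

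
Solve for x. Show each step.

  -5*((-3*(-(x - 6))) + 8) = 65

Step 1. [-5*((-3*(-(x - 6))) + 8) = 65] -5·(inner) — divide through by -5 ⇒ div: (-3*(-(x - 6))) + 8 = -13.
Step 2. [(-3*(-(x - 6))) + 8 = -13] 8 comes off first (subtract 8). So sub: -3*(-(x - 6)) = -21.
Step 3. [-3*(-(x - 6)) = -21] divide by the outer -3, so div: -(x - 6) = 7.
Step 4. [-(x - 6) = 7] flip signs both sides ⇒ neg: x - 6 = -7.
Step 5. [x - 6 = -7] peel the -6: add 6 from each side, so sub: x = -1.

Answer: x ∈ {-1}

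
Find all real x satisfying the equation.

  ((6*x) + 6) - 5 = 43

Step 1. [((6*x) + 6) - 5 = 43] -5 is outermost — add 5 both sides. So sub: (6*x) + 6 = 48.
Step 2. [(6*x) + 6 = 48] 6 | LHS and 6 | 48: pull 6 out, so factor: x + 1 = 8.
Step 3. [x + 1 = 8] 1 comes off first (subtract 1) ⇒ sub: x = 7.

Answer: x ∈ {7}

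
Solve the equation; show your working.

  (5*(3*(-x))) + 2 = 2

Step 1. [(5*(3*(-x))) + 2 = 2] the outer +2 inverts by subtracting 2, so sub: 5*(3*(-x)) = 0.
Step 2. [5*(3*(-x)) = 0] divide by the outer 5. So div: 3*(-x) = 0.
Step 3. [3*(-x) = 0] 3·(inner) — divide through by 3. So div: -x = 0.
Step 4. [-x = 0] leading − — multiply by −1. So neg: x = 0.

Answer: x ∈ {0}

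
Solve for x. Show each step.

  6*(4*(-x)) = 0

Step 1. [6*(4*(-x)) = 0] leading coefficient 6: divide by 6, so div: 4*(-x) = 0.
Step 2. [4*(-x) = 0] 4·(inner) — divide through by 4. So div: -x = 0.
Step 3. [-x = 0] leading − — multiply by −1. So neg: x = 0.

Answer: x ∈ {0}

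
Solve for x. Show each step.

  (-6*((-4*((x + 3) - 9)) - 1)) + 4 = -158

Step 1. [(-6*((-4*((x + 3) - 9)) - 1)) + 4 = -158] the outer +4 inverts by subtracting 4 ⇒ sub: -6*((-4*((x + 3) - 9)) - 1) = -162.
Step 2. [-6*((-4*((x + 3) - 9)) - 1) = -162] LHS = -6·(…); ÷-6 both sides, so div: (-4*((x + 3) - 9)) - 1 = 27.
Step 3. [(-4*((x + 3) - 9)) - 1 = 27] add 1: x sits inside (… - 1). So sub: -4*((x + 3) - 9) = 28.
Step 4. [-4*((x + 3) - 9) = 28] LHS = -4·(…); ÷-4 both sides. So div: (x + 3) - 9 = -7.
Step 5. [(x + 3) - 9 = -7] peel the -9: add 9 from each side, so sub: x + 3 = 2.
Step 6. [x + 3 = 2] 3 comes off first (subtract 3), so sub: x = -1.

Answer: x ∈ {-1}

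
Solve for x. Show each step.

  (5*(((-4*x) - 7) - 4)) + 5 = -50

Step 1. [(5*(((-4*x) - 7) - 4)) + 5 = -50] common factor 5 (LHS and -50) — divide through ⇒ factor: (((-4*x) - 7) - 4) + 1 = -10.
Step 2. [(((-4*x) - 7) - 4) + 1 = -10] the outer +1 inverts by subtracting 1. So sub: ((-4*x) - 7) - 4 = -11.
Step 3. [((-4*x) - 7) - 4 = -11] the outer -4 inverts by adding 4 ⇒ sub: (-4*x) - 7 = -7.
Step 4. [(-4*x) - 7 = -7] peel the -7: add 7 from each side. So sub: -4*x = 0.
Step 5. [-4*x = 0] -4 out front; divide by -4 ⇒ div: x = 0.

Answer: x ∈ {0}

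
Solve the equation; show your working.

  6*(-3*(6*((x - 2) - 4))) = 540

Step 1. [6*(-3*(6*((x - 2) - 4))) = 540] leading coefficient 6: divide by 6. So div: -3*(6*((x - 2) - 4)) = 90.
Step 2. [-3*(6*((x - 2) - 4)) = 90] leading coefficient -3: divide by -3. So div: 6*((x - 2) - 4) = -30.
Step 3. [6*((x - 2) - 4) = -30] divide by the outer 6 ⇒ div: (x - 2) - 4 = -5.
Step 4. [(x - 2) - 4 = -5] 4 comes off first (add 4), so sub: x - 2 = -1.
Step 5. [x - 2 = -1] the outer -2 inverts by adding 2, so sub: x = 1.

Answer: x ∈ {1}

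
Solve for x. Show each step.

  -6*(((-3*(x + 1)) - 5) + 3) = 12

Step 1. [-6*(((-3*(x + 1)) - 5) + 3) = 12] -6·(inner) — divide through by -6, so div: ((-3*(x + 1)) - 5) + 3 = -2.
Step 2. [((-3*(x + 1)) - 5) + 3 = -2] the outer +3 inverts by subtracting 3 ⇒ sub: (-3*(x + 1)) - 5 = -5.
Step 3. [(-3*(x + 1)) - 5 = -5] add 5: x sits inside (… - 5). So sub: -3*(x + 1) = 0.
Step 4. [-3*(x + 1) = 0] leading coefficient -3: divide by -3, so div: x + 1 = 0.
Step 5. [x + 1 = 0] peel the +1: subtract 1 from each side ⇒ sub: x = -1.

Answer: x ∈ {-1}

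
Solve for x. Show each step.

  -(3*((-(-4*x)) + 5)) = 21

Step 1. [-(3*((-(-4*x)) + 5)) = 21] flip signs both sides. So neg: 3*((-(-4*x)) + 5) = -21.
Step 2. [3*((-(-4*x)) + 5) = -21] leading coefficient 3: divide by 3. So div: (-(-4*x)) + 5 = -7.
Step 3. [(-(-4*x)) + 5 = -7] +5 is outermost — subtract 5 both sides. So sub: -(-4*x) = -12.
Step 4. [-(-4*x) = -12] LHS negated; negate both sides, so neg: -4*x = 12.
Step 5. [-4*x = 12] -4 out front; divide by -4. So div: x = -3.

Answer: x ∈ {-3}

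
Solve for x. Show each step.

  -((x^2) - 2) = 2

Step 1. [-((x^2) - 2) = 2] flip signs both sides. So neg: (x^2) - 2 = -2.
Step 2. [(x^2) - 2 = -2] peel the -2: add 2 from each side, so sub: x^2 = 0.
Step 3. [x^2 = 0] LHS squared, RHS 0 ≥ 0: apply √ (±), so sqrt: x = 0.

Answer: x ∈ {0}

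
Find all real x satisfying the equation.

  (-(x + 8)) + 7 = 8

Step 1. [(-(x + 8)) + 7 = 8] peel the +7: subtract 7 from each side, so sub: -(x + 8) = 1.
Step 2. [-(x + 8) = 1] flip signs both sides. So neg: x + 8 = -1.
Step 3. [x + 8 = -1] subtract 8: x sits inside (… + 8). So sub: x = -9.

Answer: x ∈ {-9}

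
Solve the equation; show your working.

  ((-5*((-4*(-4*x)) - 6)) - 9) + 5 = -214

Step 1. [((-5*((-4*(-4*x)) - 6)) - 9) + 5 = -214] the outer +5 inverts by subtracting 5, so sub: (-5*((-4*(-4*x)) - 6)) - 9 = -219.
Step 2. [(-5*((-4*(-4*x)) - 6)) - 9 = -219] the outer -9 inverts by adding 9, so sub: -5*((-4*(-4*x)) - 6) = -210.
Step 3. [-5*((-4*(-4*x)) - 6) = -210] -5·(inner) — divide through by -5. So div: (-4*(-4*x)) - 6 = 42.
Step 4. [(-4*(-4*x)) - 6 = 42] add 6: x sits inside (… - 6), so sub: -4*(-4*x) = 48.
Step 5. [-4*(-4*x) = 48] LHS = -4·(…); ÷-4 both sides ⇒ div: -4*x = -12.
Step 6. [-4*x = -12] leading coefficient -4: divide by -4, so div: x = 3.

Answer: x ∈ {3}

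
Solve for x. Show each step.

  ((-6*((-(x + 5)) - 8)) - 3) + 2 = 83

Step 1. [((-6*((-(x + 5)) - 8)) - 3) + 2 = 83] 2 comes off first (subtract 2), so sub: (-6*((-(x + 5)) - 8)) - 3 = 81.
Step 2. [(-6*((-(x + 5)) - 8)) - 3 = 81] add 3: x sits inside (… - 3) ⇒ sub: -6*((-(x + 5)) - 8) = 84.
Step 3. [-6*((-(x + 5)) - 8) = 84] leading coefficient -6: divide by -6 ⇒ div: (-(x + 5)) - 8 = -14.
Step 4. [(-(x + 5)) - 8 = -14] 8 comes off first (add 8), so sub: -(x + 5) = -6.
Step 5. [-(x + 5) = -6] LHS negated; negate both sides. So neg: x + 5 = 6.
Step 6. [x + 5 = 6] the outer +5 inverts by subtracting 5. So sub: x = 1.

Answer: x ∈ {1}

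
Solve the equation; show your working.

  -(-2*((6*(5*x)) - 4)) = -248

Step 1. [-(-2*((6*(5*x)) - 4)) = -248] flip signs both sides. So neg: -2*((6*(5*x)) - 4) = 248.
Step 2. [-2*((6*(5*x)) - 4) = 248] -2 out front; divide by -2 ⇒ div: (6*(5*x)) - 4 = -124.
Step 3. [(6*(5*x)) - 4 = -124] peel the -4: add 4 from each side, so sub: 6*(5*x) = -120.
Step 4. [6*(5*x) = -120] divide by the outer 6, so div: 5*x = -20.
Step 5. [5*x = -20] divide by the outer 5, so div: x = -4.

Answer: x ∈ {-4}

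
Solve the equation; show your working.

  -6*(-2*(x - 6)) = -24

Step 1. [-6*(-2*(x - 6)) = -24] LHS = -6·(…); ÷-6 both sides, so div: -2*(x - 6) = 4.
Step 2. [-2*(x - 6) = 4] LHS = -2·(…); ÷-2 both sides, so div: x - 6 = -2.
Step 3. [x - 6 = -2] the outer -6 inverts by adding 6 ⇒ sub: x = 4.

Answer: x ∈ {4}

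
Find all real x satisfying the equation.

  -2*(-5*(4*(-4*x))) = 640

Step 1. [-2*(-5*(4*(-4*x))) = 640] leading coefficient -2: divide by -2 ⇒ div: -5*(4*(-4*x)) = -320.
Step 2. [-5*(4*(-4*x)) = -320] -5·(inner) — divide through by -5 ⇒ div: 4*(-4*x) = 64.
Step 3. [4*(-4*x) = 64] divide by the outer 4. So div: -4*x = 16.
Step 4. [-4*x = 16] leading coefficient -4: divide by -4 ⇒ div: x = -4.

Answer: x ∈ {-4}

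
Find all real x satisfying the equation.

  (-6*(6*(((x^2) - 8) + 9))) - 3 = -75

Step 1. [(-6*(6*(((x^2) - 8) + 9))) - 3 = -75] add 3: x sits inside (… - 3), so sub: -6*(6*(((x^2) - 8) + 9)) = -72.
Step 2. [-6*(6*(((x^2) - 8) + 9)) = -72] -6 out front; divide by -6 ⇒ div: 6*(((x^2) - 8) + 9) = 12.
Step 3. [6*(((x^2) - 8) + 9) = 12] 6 out front; divide by 6, so div: ((x^2) - 8) + 9 = 2.
Step 4. [((x^2) - 8) + 9 = 2] peel the +9: subtract 9 from each side. So sub: (x^2) - 8 = -7.
Step 5. [(x^2) - 8 = -7] -8 is outermost — add 8 both sides, so sub: x^2 = 1.
Step 6. [x^2 = 1] √ both sides: 1 ≥ 0 gives two branches, so sqrt: x = 1 or -1.

Answer: x ∈ {-1, 1}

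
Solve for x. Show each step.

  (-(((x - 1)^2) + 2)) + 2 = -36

Step 1. [(-(((x - 1)^2) + 2)) + 2 = -36] subtract 2: x sits inside (… + 2) ⇒ sub: -(((x - 1)^2) + 2) = -38.
Step 2. [-(((x - 1)^2) + 2) = -38] flip signs both sides. So neg: ((x - 1)^2) + 2 = 38.
Step 3. [((x - 1)^2) + 2 = 38] subtract 2: x sits inside (… + 2) ⇒ sub: (x - 1)^2 = 36.
Step 4. [(x - 1)^2 = 36] √ both sides: 36 ≥ 0 gives two branches ⇒ sqrt: x - 1 = 6 or -6.
Step 5. [x - 1 = 6 or -6] peel the -1: add 1 from each side, so sub: x = 7 or -5.

Answer: x ∈ {-5, 7}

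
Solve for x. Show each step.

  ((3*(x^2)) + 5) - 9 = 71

Step 1. [((3*(x^2)) + 5) - 9 = 71] the outer -9 inverts by adding 9. So sub: (3*(x^2)) + 5 = 80.
Step 2. [(3*(x^2)) + 5 = 80] peel the +5: subtract 5 from each side ⇒ sub: 3*(x^2) = 75.
Step 3. [3*(x^2) = 75] divide by the outer 3. So div: x^2 = 25.
Step 4. [x^2 = 25] √ both sides: 25 ≥ 0 gives two branches, so sqrt: x = 5 or -5.

Answer: x ∈ {-5, 5}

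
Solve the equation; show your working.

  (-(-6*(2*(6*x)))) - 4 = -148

Step 1. [(-(-6*(2*(6*x)))) - 4 = -148] 4 comes off first (add 4), so sub: -(-6*(2*(6*x))) = -144.
Step 2. [-(-6*(2*(6*x))) = -144] flip signs both sides. So neg: -6*(2*(6*x)) = 144.
Step 3. [-6*(2*(6*x)) = 144] divide by the outer -6. So div: 2*(6*x) = -24.
Step 4. [2*(6*x) = -24] 2 out front; divide by 2, so div: 6*x = -12.
Step 5. [6*x = -12] 6·(inner) — divide through by 6. So div: x = -2.

Answer: x ∈ {-2}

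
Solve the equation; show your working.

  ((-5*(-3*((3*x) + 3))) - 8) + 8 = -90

Step 1. [((-5*(-3*((3*x) + 3))) - 8) + 8 = -90] +8 is outermost — subtract 8 both sides. So sub: (-5*(-3*((3*x) + 3))) - 8 = -98.
Step 2. [(-5*(-3*((3*x) + 3))) - 8 = -98] 8 comes off first (add 8) ⇒ sub: -5*(-3*((3*x) + 3)) = -90.
Step 3. [-5*(-3*((3*x) + 3)) = -90] leading coefficient -5: divide by -5 ⇒ div: -3*((3*x) + 3) = 18.
Step 4. [-3*((3*x) + 3) = 18] leading coefficient -3: divide by -3. So div: (3*x) + 3 = -6.
Step 5. [(3*x) + 3 = -6] common factor 3 (LHS and -6) — divide through, so factor: x + 1 = -2.
Step 6. [x + 1 = -2] +1 is outermost — subtract 1 both sides ⇒ sub: x = -3.

Answer: x ∈ {-3}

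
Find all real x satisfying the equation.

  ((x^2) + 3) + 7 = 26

Step 1. [((x^2) + 3) + 7 = 26] peel the +7: subtract 7 from each side. So sub: (x^2) + 3 = 19.
Step 2. [(x^2) + 3 = 19] 3 comes off first (subtract 3), so sub: x^2 = 16.
Step 3. [x^2 = 16] √ both sides: 16 ≥ 0 gives two branches, so sqrt: x = 4 or -4.

Answer: x ∈ {-4, 4}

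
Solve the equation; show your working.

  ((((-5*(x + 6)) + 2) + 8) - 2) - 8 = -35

Step 1. [((((-5*(x + 6)) + 2) + 8) - 2) - 8 = -35] -8 is outermost — add 8 both sides ⇒ sub: (((-5*(x + 6)) + 2) + 8) - 2 = -27.
Step 2. [(((-5*(x + 6)) + 2) + 8) - 2 = -27] the outer -2 inverts by adding 2, so sub: ((-5*(x + 6)) + 2) + 8 = -25.
Step 3. [((-5*(x + 6)) + 2) + 8 = -25] +8 is outermost — subtract 8 both sides. So sub: (-5*(x + 6)) + 2 = -33.
Step 4. [(-5*(x + 6)) + 2 = -33] the outer +2 inverts by subtracting 2 ⇒ sub: -5*(x + 6) = -35.
Step 5. [-5*(x + 6) = -35] -5 out front; divide by -5, so div: x + 6 = 7.
Step 6. [x + 6 = 7] peel the +6: subtract 6 from each side, so sub: x = 1.

Answer: x ∈ {1}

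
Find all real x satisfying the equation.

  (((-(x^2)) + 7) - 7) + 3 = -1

Step 1. [(((-(x^2)) + 7) - 7) + 3 = -1] 3 comes off first (subtract 3). So sub: ((-(x^2)) + 7) - 7 = -4.
Step 2. [((-(x^2)) + 7) - 7 = -4] peel the -7: add 7 from each side, so sub: (-(x^2)) + 7 = 3.
Step 3. [(-(x^2)) + 7 = 3] +7 is outermost — subtract 7 both sides. So sub: -(x^2) = -4.
Step 4. [-(x^2) = -4] LHS negated; negate both sides ⇒ neg: x^2 = 4.
Step 5. [x^2 = 4] √ both sides: 4 ≥ 0 gives two branches. So sqrt: x = 2 or -2.

Answer: x ∈ {-2, 2}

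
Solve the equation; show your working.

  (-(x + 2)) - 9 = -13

Step 1. [(-(x + 2)) - 9 = -13] peel the -9: add 9 from each side, so sub: -(x + 2) = -4.
Step 2. [-(x + 2) = -4] leading − — multiply by −1, so neg: x + 2 = 4.
Step 3. [x + 2 = 4] +2 is outermost — subtract 2 both sides, so sub: x = 2.

Answer: x ∈ {2}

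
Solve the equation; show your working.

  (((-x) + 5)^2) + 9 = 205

Step 1. [(((-x) + 5)^2) + 9 = 205] 9 comes off first (subtract 9) ⇒ sub: ((-x) + 5)^2 = 196.
Step 2. [((-x) + 5)^2 = 196] 196 ≥ 0, LHS is (·)² — take ±√, so sqrt: (-x) + 5 = 14 or -14.
Step 3. [(-x) + 5 = 14 or -14] the outer +5 inverts by subtracting 5, so sub: -x = 9 or -19.
Step 4. [-x = 9 or -19] flip signs both sides, so neg: x = -9 or 19.

Answer: x ∈ {-9, 19}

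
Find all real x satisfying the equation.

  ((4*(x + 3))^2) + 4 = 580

Step 1. [((4*(x + 3))^2) + 4 = 580] subtract 4: x sits inside (… + 4). So sub: (4*(x + 3))^2 = 576.
Step 2. [(4*(x + 3))^2 = 576] √ both sides: 576 ≥ 0 gives two branches ⇒ sqrt: 4*(x + 3) = 24 or -24.
Step 3. [4*(x + 3) = 24 or -24] leading coefficient 4: divide by 4. So div: x + 3 = 6 or -6.
Step 4. [x + 3 = 6 or -6] +3 is outermost — subtract 3 both sides. So sub: x = 3 or -9.

Answer: x ∈ {-9, 3}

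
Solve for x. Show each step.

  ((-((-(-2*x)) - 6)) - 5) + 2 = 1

Step 1. [((-((-(-2*x)) - 6)) - 5) + 2 = 1] subtract 2: x sits inside (… + 2), so sub: (-((-(-2*x)) - 6)) - 5 = -1.
Step 2. [(-((-(-2*x)) - 6)) - 5 = -1] -5 is outermost — add 5 both sides, so sub: -((-(-2*x)) - 6) = 4.
Step 3. [-((-(-2*x)) - 6) = 4] leading − — multiply by −1. So neg: (-(-2*x)) - 6 = -4.
Step 4. [(-(-2*x)) - 6 = -4] 6 comes off first (add 6). So sub: -(-2*x) = 2.
Step 5. [-(-2*x) = 2] LHS negated; negate both sides ⇒ neg: -2*x = -2.
Step 6. [-2*x = -2] divide by the outer -2 ⇒ div: x = 1.

Answer: x ∈ {1}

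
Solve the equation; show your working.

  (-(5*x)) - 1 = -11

Step 1. [(-(5*x)) - 1 = -11] -1 is outermost — add 1 both sides, so sub: -(5*x) = -10.
Step 2. [-(5*x) = -10] flip signs both sides ⇒ neg: 5*x = 10.
Step 3. [5*x = 10] 5·(inner) — divide through by 5. So div: x = 2.

Answer: x ∈ {2}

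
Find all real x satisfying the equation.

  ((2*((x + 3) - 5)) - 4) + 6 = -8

Step 1. [((2*((x + 3) - 5)) - 4) + 6 = -8] subtract 6: x sits inside (… + 6). So sub: (2*((x + 3) - 5)) - 4 = -14.
Step 2. [(2*((x + 3) - 5)) - 4 = -14] add 4: x sits inside (… - 4) ⇒ sub: 2*((x + 3) - 5) = -10.
Step 3. [2*((x + 3) - 5) = -10] leading coefficient 2: divide by 2. So div: (x + 3) - 5 = -5.
Step 4. [(x + 3) - 5 = -5] peel the -5: add 5 from each side, so sub: x + 3 = 0.
Step 5. [x + 3 = 0] subtract 3: x sits inside (… + 3), so sub: x = -3.

Answer: x ∈ {-3}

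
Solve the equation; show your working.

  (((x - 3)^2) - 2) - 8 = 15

Step 1. [(((x - 3)^2) - 2) - 8 = 15] add 8: x sits inside (… - 8). So sub: ((x - 3)^2) - 2 = 23.
Step 2. [((x - 3)^2) - 2 = 23] peel the -2: add 2 from each side. So sub: (x - 3)^2 = 25.
Step 3. [(x - 3)^2 = 25] √ both sides: 25 ≥ 0 gives two branches. So sqrt: x - 3 = 5 or -5.
Step 4. [x - 3 = 5 or -5] the outer -3 inverts by adding 3, so sub: x = 8 or -2.

Answer: x ∈ {-2, 8}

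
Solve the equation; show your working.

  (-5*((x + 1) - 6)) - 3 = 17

Step 1. [(-5*((x + 1) - 6)) - 3 = 17] -3 is outermost — add 3 both sides. So sub: -5*((x + 1) - 6) = 20.
Step 2. [-5*((x + 1) - 6) = 20] leading coefficient -5: divide by -5 ⇒ div: (x + 1) - 6 = -4.
Step 3. [(x + 1) - 6 = -4] 6 comes off first (add 6) ⇒ sub: x + 1 = 2.
Step 4. [x + 1 = 2] subtract 1: x sits inside (… + 1), so sub: x = 1.

Answer: x ∈ {1}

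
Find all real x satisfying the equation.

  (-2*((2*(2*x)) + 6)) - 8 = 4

Step 1. [(-2*((2*(2*x)) + 6)) - 8 = 4] 8 comes off first (add 8), so sub: -2*((2*(2*x)) + 6) = 12.
Step 2. [-2*((2*(2*x)) + 6) = 12] leading coefficient -2: divide by -2 ⇒ div: (2*(2*x)) + 6 = -6.
Step 3. [(2*(2*x)) + 6 = -6] subtract 6: x sits inside (… + 6). So sub: 2*(2*x) = -12.
Step 4. [2*(2*x) = -12] LHS = 2·(…); ÷2 both sides ⇒ div: 2*x = -6.
Step 5. [2*x = -6] LHS = 2·(…); ÷2 both sides ⇒ div: x = -3.

Answer: x ∈ {-3}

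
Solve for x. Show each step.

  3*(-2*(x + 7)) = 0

Step 1. [3*(-2*(x + 7)) = 0] 3·(inner) — divide through by 3 ⇒ div: -2*(x + 7) = 0.
Step 2. [-2*(x + 7) = 0] -2 out front; divide by -2. So div: x + 7 = 0.
Step 3. [x + 7 = 0] 7 comes off first (subtract 7), so sub: x = -7.

Answer: x ∈ {-7}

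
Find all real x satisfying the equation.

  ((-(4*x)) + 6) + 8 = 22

Step 1. [((-(4*x)) + 6) + 8 = 22] +8 is outermost — subtract 8 both sides ⇒ sub: (-(4*x)) + 6 = 14.
Step 2. [(-(4*x)) + 6 = 14] peel the +6: subtract 6 from each side, so sub: -(4*x) = 8.
Step 3. [-(4*x) = 8] leading − — multiply by −1, so neg: 4*x = -8.
Step 4. [4*x = -8] 4 out front; divide by 4, so div: x = -2.

Answer: x ∈ {-2}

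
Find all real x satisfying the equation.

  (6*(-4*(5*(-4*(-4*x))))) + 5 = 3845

Step 1. [(6*(-4*(5*(-4*(-4*x))))) + 5 = 3845] peel the +5: subtract 5 from each side ⇒ sub: 6*(-4*(5*(-4*(-4*x)))) = 3840.
Step 2. [6*(-4*(5*(-4*(-4*x)))) = 3840] 6 out front; divide by 6, so div: -4*(5*(-4*(-4*x))) = 640.
Step 3. [-4*(5*(-4*(-4*x))) = 640] leading coefficient -4: divide by -4 ⇒ div: 5*(-4*(-4*x)) = -160.
Step 4. [5*(-4*(-4*x)) = -160] divide by the outer 5, so div: -4*(-4*x) = -32.
Step 5. [-4*(-4*x) = -32] LHS = -4·(…); ÷-4 both sides, so div: -4*x = 8.
Step 6. [-4*x = 8] -4 out front; divide by -4. So div: x = -2.

Answer: x ∈ {-2}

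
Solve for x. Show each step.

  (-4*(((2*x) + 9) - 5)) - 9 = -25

Step 1. [(-4*(((2*x) + 9) - 5)) - 9 = -25] add 9: x sits inside (… - 9). So sub: -4*(((2*x) + 9) - 5) = -16.
Step 2. [-4*(((2*x) + 9) - 5) = -16] leading coefficient -4: divide by -4. So div: ((2*x) + 9) - 5 = 4.
Step 3. [((2*x) + 9) - 5 = 4] 5 comes off first (add 5), so sub: (2*x) + 9 = 9.
Step 4. [(2*x) + 9 = 9] +9 is outermost — subtract 9 both sides. So sub: 2*x = 0.
Step 5. [2*x = 0] LHS = 2·(…); ÷2 both sides. So div: x = 0.

Answer: x ∈ {0}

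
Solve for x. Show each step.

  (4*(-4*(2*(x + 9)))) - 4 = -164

Step 1. [(4*(-4*(2*(x + 9)))) - 4 = -164] the outer -4 inverts by adding 4, so sub: 4*(-4*(2*(x + 9))) = -160.
Step 2. [4*(-4*(2*(x + 9))) = -160] LHS = 4·(…); ÷4 both sides. So div: -4*(2*(x + 9)) = -40.
Step 3. [-4*(2*(x + 9)) = -40] -4·(inner) — divide through by -4. So div: 2*(x + 9) = 10.
Step 4. [2*(x + 9) = 10] leading coefficient 2: divide by 2. So div: x + 9 = 5.
Step 5. [x + 9 = 5] +9 is outermost — subtract 9 both sides ⇒ sub: x = -4.

Answer: x ∈ {-4}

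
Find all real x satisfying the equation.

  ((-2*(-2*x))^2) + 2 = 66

Step 1. [((-2*(-2*x))^2) + 2 = 66] +2 is outermost — subtract 2 both sides. So sub: (-2*(-2*x))^2 = 64.
Step 2. [(-2*(-2*x))^2 = 64] 64 ≥ 0, LHS is (·)² — take ±√ ⇒ sqrt: -2*(-2*x) = 8 or -8.
Step 3. [-2*(-2*x) = 8 or -8] -2 out front; divide by -2 ⇒ div: -2*x = -4 or 4.
Step 4. [-2*x = -4 or 4] divide by the outer -2. So div: x = 2 or -2.

Answer: x ∈ {-2, 2}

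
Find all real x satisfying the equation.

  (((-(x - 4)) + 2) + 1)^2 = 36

Step 1. [(((-(x - 4)) + 2) + 1)^2 = 36] √ both sides: 36 ≥ 0 gives two branches. So sqrt: ((-(x - 4)) + 2) + 1 = 6 or -6.
Step 2. [((-(x - 4)) + 2) + 1 = 6 or -6] peel the +1: subtract 1 from each side ⇒ sub: (-(x - 4)) + 2 = 5 or -7.
Step 3. [(-(x - 4)) + 2 = 5 or -7] subtract 2: x sits inside (… + 2). So sub: -(x - 4) = 3 or -9.
Step 4. [-(x - 4) = 3 or -9] LHS negated; negate both sides, so neg: x - 4 = -3 or 9.
Step 5. [x - 4 = -3 or 9] peel the -4: add 4 from each side, so sub: x = 1 or 13.

Answer: x ∈ {1, 13}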